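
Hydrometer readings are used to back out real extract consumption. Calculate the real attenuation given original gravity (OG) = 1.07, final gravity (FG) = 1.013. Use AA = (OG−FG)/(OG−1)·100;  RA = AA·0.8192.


AA = (1.07 − 1.013)/(1.07 − 1)·100 = 81.4286
RA = 81.4286·0.8192

66.7063 %


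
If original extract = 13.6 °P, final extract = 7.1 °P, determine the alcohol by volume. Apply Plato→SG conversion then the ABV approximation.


SG = 259/(259 − P);  ABV = (OG − FG)·131.25
OG = 259/(259 − 13.6) = 1.0554
FG = 259/(259 − 7.1) = 1.0282
ABV = (1.0554 − 1.0282)·131.25

3.5745 % ABV


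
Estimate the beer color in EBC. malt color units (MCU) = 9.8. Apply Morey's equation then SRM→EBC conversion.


SRM = 1.4922·MCU^0.6859;  EBC = SRM·1.97
SRM = 1.4922·9.8^0.6859 = 7.1402
EBC = 7.1402·1.97

14.0661 EBC


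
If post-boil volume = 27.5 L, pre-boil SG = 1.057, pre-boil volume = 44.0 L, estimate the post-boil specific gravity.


SG_post = 1 + (SG_pre − 1)·V_pre/V_post
pts_pre = (1.057 − 1)·1000 = 57.0000
pts_post = 57.0000·44.0/27.5 = 91.2000
SG_post = 1 + 91.2000/1000

1.0912


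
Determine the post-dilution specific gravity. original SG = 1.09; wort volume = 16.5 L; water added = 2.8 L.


SG_new = 1 + (SG_old − 1)·V_old/(V_old + V_water)
pts = (1.09 − 1)·1000·16.5/(16.5 + 2.8) = 76.9430
SG_new = 1 + 76.9430/1000

1.0769


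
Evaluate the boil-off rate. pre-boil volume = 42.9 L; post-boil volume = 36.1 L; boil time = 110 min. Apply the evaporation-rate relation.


rate = (V_pre − V_post) / (t_min/60)
rate = (42.9 − 36.1) / (110/60)

3.7091 L/hr


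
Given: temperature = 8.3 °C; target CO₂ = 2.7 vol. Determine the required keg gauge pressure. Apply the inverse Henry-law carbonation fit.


psi = vols/(0.01821 + 0.09011·e^(−0.04·T)) − 14.695
psi = 2.7/(0.01821 + 0.09011·e^(−0.04·8.3)) − 14.695

17.8890 psi


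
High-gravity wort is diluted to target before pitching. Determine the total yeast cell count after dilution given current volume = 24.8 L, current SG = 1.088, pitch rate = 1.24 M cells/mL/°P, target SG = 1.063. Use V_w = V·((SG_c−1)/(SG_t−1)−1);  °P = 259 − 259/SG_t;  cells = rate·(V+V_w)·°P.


V_w = 24.8·((1.088−1)/(1.063−1)−1) = 9.8413
V_final = 24.8 + 9.8413 = 34.6413
°P = 259 − 259/1.063 = 15.3500
cells = 1.24·34.6413·15.3500

659.3599 billion cells


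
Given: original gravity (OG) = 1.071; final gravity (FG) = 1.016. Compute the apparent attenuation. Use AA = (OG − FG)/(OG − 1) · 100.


AA = (1.071 − 1.016)/(1.071 − 1) · 100

77.4648 %


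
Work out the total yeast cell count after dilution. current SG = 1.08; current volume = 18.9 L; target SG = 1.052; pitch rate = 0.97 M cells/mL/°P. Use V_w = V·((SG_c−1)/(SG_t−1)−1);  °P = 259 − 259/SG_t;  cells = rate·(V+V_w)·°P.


V_w = 18.9·((1.08−1)/(1.052−1)−1) = 10.1769
V_final = 18.9 + 10.1769 = 29.0769
°P = 259 − 259/1.052 = 12.8023
cells = 0.97·29.0769·12.8023

361.0834 billion cells


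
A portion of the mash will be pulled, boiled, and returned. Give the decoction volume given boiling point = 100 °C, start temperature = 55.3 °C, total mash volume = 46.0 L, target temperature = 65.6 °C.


V_dec = V_total·(T_target − T_start)/(T_boil − T_start)
V_dec = 46.0·(65.6 − 55.3)/(100 − 55.3)

10.5996 L


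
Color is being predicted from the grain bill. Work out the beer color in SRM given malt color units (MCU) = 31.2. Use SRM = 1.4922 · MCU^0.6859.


SRM = 1.4922 · 31.2^0.6859

15.8004 SRM


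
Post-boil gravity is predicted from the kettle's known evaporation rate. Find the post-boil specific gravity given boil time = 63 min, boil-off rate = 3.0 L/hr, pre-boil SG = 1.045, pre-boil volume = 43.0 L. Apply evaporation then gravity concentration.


V_post = V_pre − rate·(t/60);  SG_post = 1 + (SG_pre−1)·V_pre/V_post
V_post = 43.0 − 3.0·(63/60) = 39.8500
SG_post = 1 + (1.045 − 1)·43.0/39.8500

1.0486


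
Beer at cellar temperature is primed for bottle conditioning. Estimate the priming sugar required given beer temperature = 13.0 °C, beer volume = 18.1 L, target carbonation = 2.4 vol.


residual = 14.695·(0.01821 + 0.09011·e^(−0.04·T));  sugar = (target − residual)·4.0·V
residual = 14.695·(0.01821 + 0.09011·e^(−0.04·13.0)) = 1.0548
sugar = (2.4 − 1.0548)·4.0·18.1

97.3896 g


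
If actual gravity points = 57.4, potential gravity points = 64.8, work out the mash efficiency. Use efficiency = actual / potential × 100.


efficiency = 57.4 / 64.8 × 100

88.5802 %


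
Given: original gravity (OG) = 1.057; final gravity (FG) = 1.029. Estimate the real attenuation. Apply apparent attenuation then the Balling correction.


AA = (OG−FG)/(OG−1)·100;  RA = AA·0.8192
AA = (1.057 − 1.029)/(1.057 − 1)·100 = 49.1228
RA = 49.1228·0.8192

40.2414 %


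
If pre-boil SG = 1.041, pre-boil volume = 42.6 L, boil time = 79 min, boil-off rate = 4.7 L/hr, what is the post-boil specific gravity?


V_post = V_pre − rate·(t/60);  SG_post = 1 + (SG_pre−1)·V_pre/V_post
V_post = 42.6 − 4.7·(79/60) = 36.4117
SG_post = 1 + (1.041 − 1)·42.6/36.4117

1.0480


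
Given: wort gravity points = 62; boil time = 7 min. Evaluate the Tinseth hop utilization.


U = 1.65·0.000125^(GP/1000) · (1 − e^(−0.04·t))/4.15
bigness = 1.65·0.000125^(62/1000) = 0.9451
boil_factor = (1 − e^(−0.04·7))/4.15 = 0.0588
U = 0.9451 · 0.0588

0.0556


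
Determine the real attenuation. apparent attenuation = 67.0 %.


RA = AA · 0.8192
RA = 67.0 · 0.8192

54.8864 %


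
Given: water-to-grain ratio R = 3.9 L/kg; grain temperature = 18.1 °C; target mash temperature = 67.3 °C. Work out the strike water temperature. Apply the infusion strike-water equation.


T_strike = (0.41/R)·(T_mash − T_grain) + T_mash
T_strike = (0.41/3.9)·(67.3 − 18.1) + 67.3

72.4723 °C


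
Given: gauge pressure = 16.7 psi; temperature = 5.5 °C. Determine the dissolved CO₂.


vols = (P + 14.695)·(0.01821 + 0.09011·e^(−0.04·T))
vols = (16.7 + 14.695)·(0.01821 + 0.09011·e^(−0.04·5.5))

2.8420 volumes


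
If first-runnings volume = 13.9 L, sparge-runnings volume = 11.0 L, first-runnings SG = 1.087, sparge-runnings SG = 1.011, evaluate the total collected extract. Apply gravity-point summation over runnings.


total = Σ (SG_i − 1)·1000·V_i
first = (1.087 − 1)·1000·13.9 = 1209.3000
sparge = (1.011 − 1)·1000·11.0 = 121.0000
total = 1209.3000 + 121.0000

1330.3000 gravity·L


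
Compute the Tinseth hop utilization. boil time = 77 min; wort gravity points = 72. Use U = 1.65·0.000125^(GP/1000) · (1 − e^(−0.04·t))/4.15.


bigness = 1.65·0.000125^(72/1000) = 0.8639
boil_factor = (1 − e^(−0.04·77))/4.15 = 0.2299
U = 0.8639 · 0.2299

0.1986


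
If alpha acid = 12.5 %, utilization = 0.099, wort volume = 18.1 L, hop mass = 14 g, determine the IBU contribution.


IBU = (α/100)·mass·U·1000 / V
IBU = (12.5/100)·14·0.099·1000 / 18.1

9.5718 IBU


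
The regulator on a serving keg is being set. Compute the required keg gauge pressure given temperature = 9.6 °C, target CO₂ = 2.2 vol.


psi = vols/(0.01821 + 0.09011·e^(−0.04·T)) − 14.695
psi = 2.2/(0.01821 + 0.09011·e^(−0.04·9.6)) − 14.695

12.9478 psi


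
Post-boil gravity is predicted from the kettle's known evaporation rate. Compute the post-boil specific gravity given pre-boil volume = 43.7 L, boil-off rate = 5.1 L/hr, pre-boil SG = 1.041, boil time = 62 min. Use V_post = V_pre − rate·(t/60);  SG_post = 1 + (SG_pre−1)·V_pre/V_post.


V_post = 43.7 − 5.1·(62/60) = 38.4300
SG_post = 1 + (1.041 − 1)·43.7/38.4300

1.0466


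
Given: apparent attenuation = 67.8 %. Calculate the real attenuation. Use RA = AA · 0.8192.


RA = 67.8 · 0.8192

55.5418 %


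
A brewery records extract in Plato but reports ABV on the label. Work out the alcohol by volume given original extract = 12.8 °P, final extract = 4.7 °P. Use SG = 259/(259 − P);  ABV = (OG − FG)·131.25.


OG = 259/(259 − 12.8) = 1.0520
FG = 259/(259 − 4.7) = 1.0185
ABV = (1.0520 − 1.0185)·131.25

4.3979 % ABV


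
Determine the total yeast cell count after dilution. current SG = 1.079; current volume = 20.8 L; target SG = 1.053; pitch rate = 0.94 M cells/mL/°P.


V_w = V·((SG_c−1)/(SG_t−1)−1);  °P = 259 − 259/SG_t;  cells = rate·(V+V_w)·°P
V_w = 20.8·((1.079−1)/(1.053−1)−1) = 10.2038
V_final = 20.8 + 10.2038 = 31.0038
°P = 259 − 259/1.053 = 13.0361
cells = 0.94·31.0038·13.0361

379.9178 billion cells


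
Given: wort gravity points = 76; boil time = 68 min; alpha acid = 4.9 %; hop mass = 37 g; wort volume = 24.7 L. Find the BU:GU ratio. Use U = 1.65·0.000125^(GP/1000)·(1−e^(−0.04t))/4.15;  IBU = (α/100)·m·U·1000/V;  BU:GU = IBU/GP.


U = 1.65·0.000125^(76/1000)·(1−e^(−0.04·68))/4.15 = 0.1876
IBU = (4.9/100)·37·0.1876·1000/24.7 = 13.7691
BU:GU = 13.7691/76

0.1812


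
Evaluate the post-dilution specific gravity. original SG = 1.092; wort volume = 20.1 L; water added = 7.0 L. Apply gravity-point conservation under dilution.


SG_new = 1 + (SG_old − 1)·V_old/(V_old + V_water)
pts = (1.092 − 1)·1000·20.1/(20.1 + 7.0) = 68.2362
SG_new = 1 + 68.2362/1000

1.0682


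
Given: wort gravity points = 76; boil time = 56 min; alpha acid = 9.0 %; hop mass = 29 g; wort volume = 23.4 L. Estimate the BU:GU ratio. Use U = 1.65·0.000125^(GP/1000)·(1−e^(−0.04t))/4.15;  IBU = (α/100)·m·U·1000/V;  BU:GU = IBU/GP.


U = 1.65·0.000125^(76/1000)·(1−e^(−0.04·56))/4.15 = 0.1794
IBU = (9.0/100)·29·0.1794·1000/23.4 = 20.0143
BU:GU = 20.0143/76

0.2633


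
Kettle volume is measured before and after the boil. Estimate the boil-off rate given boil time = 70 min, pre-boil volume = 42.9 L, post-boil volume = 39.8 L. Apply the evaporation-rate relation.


rate = (V_pre − V_post) / (t_min/60)
rate = (42.9 − 39.8) / (70/60)

2.6571 L/hr


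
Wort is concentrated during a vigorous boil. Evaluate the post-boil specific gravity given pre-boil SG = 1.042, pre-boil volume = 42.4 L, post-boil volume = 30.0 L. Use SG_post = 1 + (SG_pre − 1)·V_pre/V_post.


pts_pre = (1.042 − 1)·1000 = 42.0000
pts_post = 42.0000·42.4/30.0 = 59.3600
SG_post = 1 + 59.3600/1000

1.0594


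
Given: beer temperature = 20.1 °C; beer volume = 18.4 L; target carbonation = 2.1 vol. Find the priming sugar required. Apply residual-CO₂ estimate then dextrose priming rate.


residual = 14.695·(0.01821 + 0.09011·e^(−0.04·T));  sugar = (target − residual)·4.0·V
residual = 14.695·(0.01821 + 0.09011·e^(−0.04·20.1)) = 0.8602
sugar = (2.1 − 0.8602)·4.0·18.4

91.2488 g


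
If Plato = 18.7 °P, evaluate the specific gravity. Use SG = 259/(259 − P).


SG = 259/(259 − 18.7)

1.0778


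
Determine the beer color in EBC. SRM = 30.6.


EBC = SRM · 1.97
EBC = 30.6 · 1.97

60.2820 EBC


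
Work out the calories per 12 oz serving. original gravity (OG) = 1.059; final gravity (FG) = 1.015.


ABW = (OG−FG)·131.25·0.79/FG;  °P = 259 − 259/SG (for OG→OE and FG→AE);  RE = 0.1808·OE + 0.8192·AE;  Cal = (6.9·ABW + 4·(RE−0.1))·FG·3.55
ABW = (1.059 − 1.015)·131.25·0.79/1.015 = 4.4948
OE = 259 − 259/1.059 = 14.4297 °P
AE = 259 − 259/1.015 = 3.8276 °P
RE = 0.1808·14.4297 + 0.8192·3.8276 = 5.7444 °P
Cal = (6.9·4.4948 + 4·(5.7444−0.1))·1.015·3.55

193.1056 kcal


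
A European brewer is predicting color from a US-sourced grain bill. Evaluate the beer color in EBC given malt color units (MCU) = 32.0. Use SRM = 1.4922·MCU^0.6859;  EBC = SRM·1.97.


SRM = 1.4922·32.0^0.6859 = 16.0772
EBC = 16.0772·1.97

31.6720 EBC


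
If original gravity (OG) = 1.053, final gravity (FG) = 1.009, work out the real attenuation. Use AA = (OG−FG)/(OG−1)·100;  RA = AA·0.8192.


AA = (1.053 − 1.009)/(1.053 − 1)·100 = 83.0189
RA = 83.0189·0.8192

68.0091 %


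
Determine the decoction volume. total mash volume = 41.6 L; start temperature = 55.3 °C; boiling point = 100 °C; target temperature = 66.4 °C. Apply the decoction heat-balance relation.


V_dec = V_total·(T_target − T_start)/(T_boil − T_start)
V_dec = 41.6·(66.4 − 55.3)/(100 − 55.3)

10.3302 L


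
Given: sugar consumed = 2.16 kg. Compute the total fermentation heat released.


Q = m_sugar · 590 kJ/kg
Q = 2.16 · 590

1274.4000 kJ


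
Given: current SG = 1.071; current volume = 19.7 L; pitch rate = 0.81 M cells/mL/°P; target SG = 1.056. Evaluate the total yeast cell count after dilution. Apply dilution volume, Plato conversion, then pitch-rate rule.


V_w = V·((SG_c−1)/(SG_t−1)−1);  °P = 259 − 259/SG_t;  cells = rate·(V+V_w)·°P
V_w = 19.7·((1.071−1)/(1.056−1)−1) = 5.2768
V_final = 19.7 + 5.2768 = 24.9768
°P = 259 − 259/1.056 = 13.7348
cells = 0.81·24.9768·13.7348

277.8724 billion cells


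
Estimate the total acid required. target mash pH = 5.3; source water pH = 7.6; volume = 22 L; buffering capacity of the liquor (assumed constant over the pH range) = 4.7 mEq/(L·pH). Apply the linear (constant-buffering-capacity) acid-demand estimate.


acid = buffering capacity · (pH_source − pH_target) · V
acid = 4.7 · (7.6 − 5.3) · 22

237.8200 mEq


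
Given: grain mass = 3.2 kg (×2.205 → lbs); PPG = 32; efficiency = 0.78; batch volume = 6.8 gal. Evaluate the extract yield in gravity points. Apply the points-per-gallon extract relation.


points = lbs × PPG × eff / vol
lbs = 3.2 × 2.205 = 7.0560
points = 7.0560 × 32 × 0.78 / 6.8

25.8997 points


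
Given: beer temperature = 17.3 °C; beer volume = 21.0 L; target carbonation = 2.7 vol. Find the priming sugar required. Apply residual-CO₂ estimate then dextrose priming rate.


residual = 14.695·(0.01821 + 0.09011·e^(−0.04·T));  sugar = (target − residual)·4.0·V
residual = 14.695·(0.01821 + 0.09011·e^(−0.04·17.3)) = 0.9304
sugar = (2.7 − 0.9304)·4.0·21.0

148.6431 g


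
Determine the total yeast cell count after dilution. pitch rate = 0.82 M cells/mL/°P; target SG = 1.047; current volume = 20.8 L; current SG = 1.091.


V_w = V·((SG_c−1)/(SG_t−1)−1);  °P = 259 − 259/SG_t;  cells = rate·(V+V_w)·°P
V_w = 20.8·((1.091−1)/(1.047−1)−1) = 19.4723
V_final = 20.8 + 19.4723 = 40.2723
°P = 259 − 259/1.047 = 11.6266
cells = 0.82·40.2723·11.6266

383.9473 billion cells


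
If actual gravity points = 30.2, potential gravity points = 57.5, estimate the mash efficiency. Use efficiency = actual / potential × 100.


efficiency = 30.2 / 57.5 × 100

52.5217 %


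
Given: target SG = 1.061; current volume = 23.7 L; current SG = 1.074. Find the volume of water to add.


V_water = V·((SG_curr − 1)/(SG_target − 1) − 1)
V_water = 23.7·((1.074 − 1)/(1.061 − 1) − 1)

5.0508 L


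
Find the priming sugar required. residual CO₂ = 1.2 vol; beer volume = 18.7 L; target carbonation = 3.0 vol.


sugar = (target − residual)·4.0·V
sugar = (3.0 − 1.2)·4.0·18.7

134.6400 g


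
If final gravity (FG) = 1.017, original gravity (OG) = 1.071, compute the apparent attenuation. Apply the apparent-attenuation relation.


AA = (OG − FG)/(OG − 1) · 100
AA = (1.071 − 1.017)/(1.071 − 1) · 100

76.0563 %


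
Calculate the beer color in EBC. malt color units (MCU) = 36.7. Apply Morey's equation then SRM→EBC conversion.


SRM = 1.4922·MCU^0.6859;  EBC = SRM·1.97
SRM = 1.4922·36.7^0.6859 = 17.6617
EBC = 17.6617·1.97

34.7935 EBC


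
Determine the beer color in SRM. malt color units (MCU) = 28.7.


SRM = 1.4922 · MCU^0.6859
SRM = 1.4922 · 28.7^0.6859

14.9207 SRM


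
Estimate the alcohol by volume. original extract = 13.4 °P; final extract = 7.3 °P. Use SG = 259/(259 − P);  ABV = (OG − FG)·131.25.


OG = 259/(259 − 13.4) = 1.0546
FG = 259/(259 − 7.3) = 1.0290
ABV = (1.0546 − 1.0290)·131.25

3.3544 % ABV


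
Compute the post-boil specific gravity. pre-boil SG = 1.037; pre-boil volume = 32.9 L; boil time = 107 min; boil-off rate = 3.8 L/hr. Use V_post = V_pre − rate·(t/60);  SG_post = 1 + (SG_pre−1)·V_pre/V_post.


V_post = 32.9 − 3.8·(107/60) = 26.1233
SG_post = 1 + (1.037 − 1)·32.9/26.1233

1.0466


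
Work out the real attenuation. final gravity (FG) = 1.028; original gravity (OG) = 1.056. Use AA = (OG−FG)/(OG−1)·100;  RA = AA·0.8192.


AA = (1.056 − 1.028)/(1.056 − 1)·100 = 50.0000
RA = 50.0000·0.8192

40.9600 %


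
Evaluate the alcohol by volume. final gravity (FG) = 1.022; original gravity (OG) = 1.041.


ABV = (OG − FG) · 131.25
ABV = (1.041 − 1.022) · 131.25

2.4937 % ABV


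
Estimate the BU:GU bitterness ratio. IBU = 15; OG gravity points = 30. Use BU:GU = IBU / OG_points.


BU:GU = 15 / 30

0.5000


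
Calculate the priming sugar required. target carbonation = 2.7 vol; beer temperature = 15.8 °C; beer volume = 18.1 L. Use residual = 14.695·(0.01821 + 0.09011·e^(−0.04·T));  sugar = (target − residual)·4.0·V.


residual = 14.695·(0.01821 + 0.09011·e^(−0.04·15.8)) = 0.9714
sugar = (2.7 − 0.9714)·4.0·18.1

125.1487 g


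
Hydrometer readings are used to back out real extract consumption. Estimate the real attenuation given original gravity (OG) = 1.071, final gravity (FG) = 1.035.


AA = (OG−FG)/(OG−1)·100;  RA = AA·0.8192
AA = (1.071 − 1.035)/(1.071 − 1)·100 = 50.7042
RA = 50.7042·0.8192

41.5369 %


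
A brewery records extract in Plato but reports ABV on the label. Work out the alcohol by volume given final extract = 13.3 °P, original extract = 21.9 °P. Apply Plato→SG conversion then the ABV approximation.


SG = 259/(259 − P);  ABV = (OG − FG)·131.25
OG = 259/(259 − 21.9) = 1.0924
FG = 259/(259 − 13.3) = 1.0541
ABV = (1.0924 − 1.0541)·131.25

5.0183 % ABV


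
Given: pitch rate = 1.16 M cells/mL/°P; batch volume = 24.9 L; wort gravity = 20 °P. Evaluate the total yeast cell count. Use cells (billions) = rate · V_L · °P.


cells = 1.16 · 24.9 · 20

577.6800 billion cells


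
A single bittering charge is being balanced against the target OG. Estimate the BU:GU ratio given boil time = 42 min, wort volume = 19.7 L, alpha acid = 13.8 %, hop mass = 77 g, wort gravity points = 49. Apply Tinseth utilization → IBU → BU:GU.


U = 1.65·0.000125^(GP/1000)·(1−e^(−0.04t))/4.15;  IBU = (α/100)·m·U·1000/V;  BU:GU = IBU/GP
U = 1.65·0.000125^(49/1000)·(1−e^(−0.04·42))/4.15 = 0.2083
IBU = (13.8/100)·77·0.2083·1000/19.7 = 112.3344
BU:GU = 112.3344/49

2.2925


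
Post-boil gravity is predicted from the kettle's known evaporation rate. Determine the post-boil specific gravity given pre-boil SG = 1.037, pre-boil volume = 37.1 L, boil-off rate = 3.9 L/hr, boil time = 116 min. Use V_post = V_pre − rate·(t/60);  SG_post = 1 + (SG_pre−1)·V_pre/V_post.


V_post = 37.1 − 3.9·(116/60) = 29.5600
SG_post = 1 + (1.037 − 1)·37.1/29.5600

1.0464


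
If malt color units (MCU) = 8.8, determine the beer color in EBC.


SRM = 1.4922·MCU^0.6859;  EBC = SRM·1.97
SRM = 1.4922·8.8^0.6859 = 6.6320
EBC = 6.6320·1.97

13.0651 EBC


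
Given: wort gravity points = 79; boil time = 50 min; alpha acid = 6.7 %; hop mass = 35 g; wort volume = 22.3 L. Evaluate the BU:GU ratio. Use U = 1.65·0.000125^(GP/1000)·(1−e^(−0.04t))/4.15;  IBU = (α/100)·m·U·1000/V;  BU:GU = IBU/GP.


U = 1.65·0.000125^(79/1000)·(1−e^(−0.04·50))/4.15 = 0.1690
IBU = (6.7/100)·35·0.1690·1000/22.3 = 17.7737
BU:GU = 17.7737/79

0.2250


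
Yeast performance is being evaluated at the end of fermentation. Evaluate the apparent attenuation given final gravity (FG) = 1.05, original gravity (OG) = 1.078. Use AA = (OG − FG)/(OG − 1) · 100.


AA = (1.078 − 1.05)/(1.078 − 1) · 100

35.8974 %


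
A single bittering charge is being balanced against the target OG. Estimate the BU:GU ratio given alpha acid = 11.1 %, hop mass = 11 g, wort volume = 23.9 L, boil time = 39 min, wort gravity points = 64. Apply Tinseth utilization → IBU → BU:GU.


U = 1.65·0.000125^(GP/1000)·(1−e^(−0.04t))/4.15;  IBU = (α/100)·m·U·1000/V;  BU:GU = IBU/GP
U = 1.65·0.000125^(64/1000)·(1−e^(−0.04·39))/4.15 = 0.1767
IBU = (11.1/100)·11·0.1767·1000/23.9 = 9.0263
BU:GU = 9.0263/64

0.1410


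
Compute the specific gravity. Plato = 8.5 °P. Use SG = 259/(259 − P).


SG = 259/(259 − 8.5)

1.0339


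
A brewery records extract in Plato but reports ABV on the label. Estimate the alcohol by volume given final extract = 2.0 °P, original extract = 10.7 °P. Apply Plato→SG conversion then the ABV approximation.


SG = 259/(259 − P);  ABV = (OG − FG)·131.25
OG = 259/(259 − 10.7) = 1.0431
FG = 259/(259 − 2.0) = 1.0078
ABV = (1.0431 − 1.0078)·131.25

4.6346 % ABV


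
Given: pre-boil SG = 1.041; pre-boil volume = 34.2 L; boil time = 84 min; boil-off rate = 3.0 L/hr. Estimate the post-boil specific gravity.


V_post = V_pre − rate·(t/60);  SG_post = 1 + (SG_pre−1)·V_pre/V_post
V_post = 34.2 − 3.0·(84/60) = 30.0000
SG_post = 1 + (1.041 − 1)·34.2/30.0000

1.0467


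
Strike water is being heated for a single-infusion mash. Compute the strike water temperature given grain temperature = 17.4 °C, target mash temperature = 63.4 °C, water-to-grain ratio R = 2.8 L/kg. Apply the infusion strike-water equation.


T_strike = (0.41/R)·(T_mash − T_grain) + T_mash
T_strike = (0.41/2.8)·(63.4 − 17.4) + 63.4

70.1357 °C


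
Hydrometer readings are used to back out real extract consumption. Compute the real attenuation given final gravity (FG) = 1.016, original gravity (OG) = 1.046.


AA = (OG−FG)/(OG−1)·100;  RA = AA·0.8192
AA = (1.046 − 1.016)/(1.046 − 1)·100 = 65.2174
RA = 65.2174·0.8192

53.4261 %


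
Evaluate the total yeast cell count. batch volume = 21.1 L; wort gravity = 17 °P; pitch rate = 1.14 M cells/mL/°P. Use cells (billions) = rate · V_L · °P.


cells = 1.14 · 21.1 · 17

408.9180 billion cells


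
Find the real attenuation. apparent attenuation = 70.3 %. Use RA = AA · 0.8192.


RA = 70.3 · 0.8192

57.5898 %


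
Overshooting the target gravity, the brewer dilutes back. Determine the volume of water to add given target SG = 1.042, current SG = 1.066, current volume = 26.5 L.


V_water = V·((SG_curr − 1)/(SG_target − 1) − 1)
V_water = 26.5·((1.066 − 1)/(1.042 − 1) − 1)

15.1429 L


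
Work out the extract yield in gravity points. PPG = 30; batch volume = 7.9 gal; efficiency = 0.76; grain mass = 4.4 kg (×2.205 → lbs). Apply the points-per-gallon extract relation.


points = lbs × PPG × eff / vol
lbs = 4.4 × 2.205 = 9.7020
points = 9.7020 × 30 × 0.76 / 7.9

28.0007 points


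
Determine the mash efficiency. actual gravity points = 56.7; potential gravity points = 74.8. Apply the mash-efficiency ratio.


efficiency = actual / potential × 100
efficiency = 56.7 / 74.8 × 100

75.8021 %


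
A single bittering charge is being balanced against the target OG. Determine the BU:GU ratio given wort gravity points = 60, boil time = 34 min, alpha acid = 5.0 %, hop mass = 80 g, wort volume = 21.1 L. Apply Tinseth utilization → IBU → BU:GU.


U = 1.65·0.000125^(GP/1000)·(1−e^(−0.04t))/4.15;  IBU = (α/100)·m·U·1000/V;  BU:GU = IBU/GP
U = 1.65·0.000125^(60/1000)·(1−e^(−0.04·34))/4.15 = 0.1724
IBU = (5.0/100)·80·0.1724·1000/21.1 = 32.6750
BU:GU = 32.6750/60

0.5446


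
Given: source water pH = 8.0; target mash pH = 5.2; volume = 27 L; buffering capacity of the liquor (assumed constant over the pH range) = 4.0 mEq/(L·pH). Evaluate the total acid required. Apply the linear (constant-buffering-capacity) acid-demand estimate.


acid = buffering capacity · (pH_source − pH_target) · V
acid = 4.0 · (8.0 − 5.2) · 27

302.4000 mEq


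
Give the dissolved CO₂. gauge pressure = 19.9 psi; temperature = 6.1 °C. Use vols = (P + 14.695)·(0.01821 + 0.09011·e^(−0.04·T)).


vols = (19.9 + 14.695)·(0.01821 + 0.09011·e^(−0.04·6.1))

3.0724 volumes


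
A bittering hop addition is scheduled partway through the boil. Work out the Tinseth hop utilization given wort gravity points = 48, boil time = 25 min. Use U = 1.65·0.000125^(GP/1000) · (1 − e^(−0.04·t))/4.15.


bigness = 1.65·0.000125^(48/1000) = 1.0719
boil_factor = (1 − e^(−0.04·25))/4.15 = 0.1523
U = 1.0719 · 0.1523

0.1633


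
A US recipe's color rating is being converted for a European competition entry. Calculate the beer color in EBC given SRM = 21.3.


EBC = SRM · 1.97
EBC = 21.3 · 1.97

41.9610 EBC


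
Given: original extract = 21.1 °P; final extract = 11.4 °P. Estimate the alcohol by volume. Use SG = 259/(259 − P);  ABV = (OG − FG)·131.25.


OG = 259/(259 − 21.1) = 1.0887
FG = 259/(259 − 11.4) = 1.0460
ABV = (1.0887 − 1.0460)·131.25

5.5979 % ABV


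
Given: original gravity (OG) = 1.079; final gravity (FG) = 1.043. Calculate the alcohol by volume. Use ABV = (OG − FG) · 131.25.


ABV = (1.079 − 1.043) · 131.25

4.7250 % ABV


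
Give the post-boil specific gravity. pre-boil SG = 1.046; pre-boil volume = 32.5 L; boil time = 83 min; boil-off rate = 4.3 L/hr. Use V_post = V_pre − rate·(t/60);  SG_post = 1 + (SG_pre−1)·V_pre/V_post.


V_post = 32.5 − 4.3·(83/60) = 26.5517
SG_post = 1 + (1.046 − 1)·32.5/26.5517

1.0563


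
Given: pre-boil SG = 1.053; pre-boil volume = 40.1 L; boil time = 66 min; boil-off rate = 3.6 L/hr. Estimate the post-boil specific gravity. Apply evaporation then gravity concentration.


V_post = V_pre − rate·(t/60);  SG_post = 1 + (SG_pre−1)·V_pre/V_post
V_post = 40.1 − 3.6·(66/60) = 36.1400
SG_post = 1 + (1.053 − 1)·40.1/36.1400

1.0588


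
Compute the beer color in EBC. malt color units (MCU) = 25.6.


SRM = 1.4922·MCU^0.6859;  EBC = SRM·1.97
SRM = 1.4922·25.6^0.6859 = 13.7955
EBC = 13.7955·1.97

27.1772 EBC


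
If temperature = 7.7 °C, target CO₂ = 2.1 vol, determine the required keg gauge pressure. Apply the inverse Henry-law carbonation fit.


psi = vols/(0.01821 + 0.09011·e^(−0.04·T)) − 14.695
psi = 2.1/(0.01821 + 0.09011·e^(−0.04·7.7)) − 14.695

10.1767 psi


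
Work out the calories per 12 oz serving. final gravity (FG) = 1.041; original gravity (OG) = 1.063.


ABW = (OG−FG)·131.25·0.79/FG;  °P = 259 − 259/SG (for OG→OE and FG→AE);  RE = 0.1808·OE + 0.8192·AE;  Cal = (6.9·ABW + 4·(RE−0.1))·FG·3.55
ABW = (1.063 − 1.041)·131.25·0.79/1.041 = 2.1913
OE = 259 − 259/1.063 = 15.3500 °P
AE = 259 − 259/1.041 = 10.2008 °P
RE = 0.1808·15.3500 + 0.8192·10.2008 = 11.1317 °P
Cal = (6.9·2.1913 + 4·(11.1317−0.1))·1.041·3.55

218.9496 kcal


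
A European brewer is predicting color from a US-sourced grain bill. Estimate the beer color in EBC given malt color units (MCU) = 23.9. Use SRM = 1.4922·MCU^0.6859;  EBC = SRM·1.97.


SRM = 1.4922·23.9^0.6859 = 13.1604
EBC = 13.1604·1.97

25.9261 EBC


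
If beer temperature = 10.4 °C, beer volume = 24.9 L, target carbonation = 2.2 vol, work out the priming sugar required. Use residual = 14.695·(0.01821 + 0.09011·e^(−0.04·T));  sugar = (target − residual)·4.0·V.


residual = 14.695·(0.01821 + 0.09011·e^(−0.04·10.4)) = 1.1411
sugar = (2.2 − 1.1411)·4.0·24.9

105.4642 g


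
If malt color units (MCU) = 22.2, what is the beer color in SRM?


SRM = 1.4922 · MCU^0.6859
SRM = 1.4922 · 22.2^0.6859

12.5110 SRM


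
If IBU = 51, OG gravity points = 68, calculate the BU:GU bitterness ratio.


BU:GU = IBU / OG_points
BU:GU = 51 / 68

0.7500


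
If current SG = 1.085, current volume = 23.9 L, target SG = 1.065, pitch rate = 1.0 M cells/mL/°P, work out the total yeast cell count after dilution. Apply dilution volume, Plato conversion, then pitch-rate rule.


V_w = V·((SG_c−1)/(SG_t−1)−1);  °P = 259 − 259/SG_t;  cells = rate·(V+V_w)·°P
V_w = 23.9·((1.085−1)/(1.065−1)−1) = 7.3538
V_final = 23.9 + 7.3538 = 31.2538
°P = 259 − 259/1.065 = 15.8075
cells = 1.0·31.2538·15.8075

494.0455 billion cells


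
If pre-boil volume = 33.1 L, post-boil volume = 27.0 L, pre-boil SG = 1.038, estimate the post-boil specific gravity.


SG_post = 1 + (SG_pre − 1)·V_pre/V_post
pts_pre = (1.038 − 1)·1000 = 38.0000
pts_post = 38.0000·33.1/27.0 = 46.5852
SG_post = 1 + 46.5852/1000

1.0466


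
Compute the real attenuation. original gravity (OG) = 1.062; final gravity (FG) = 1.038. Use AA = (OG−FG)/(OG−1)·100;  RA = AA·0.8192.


AA = (1.062 − 1.038)/(1.062 − 1)·100 = 38.7097
RA = 38.7097·0.8192

31.7110 %


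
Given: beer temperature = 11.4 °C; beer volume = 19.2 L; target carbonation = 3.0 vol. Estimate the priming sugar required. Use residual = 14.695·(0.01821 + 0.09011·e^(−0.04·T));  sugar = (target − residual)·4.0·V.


residual = 14.695·(0.01821 + 0.09011·e^(−0.04·11.4)) = 1.1069
sugar = (3.0 − 1.1069)·4.0·19.2

145.3923 g


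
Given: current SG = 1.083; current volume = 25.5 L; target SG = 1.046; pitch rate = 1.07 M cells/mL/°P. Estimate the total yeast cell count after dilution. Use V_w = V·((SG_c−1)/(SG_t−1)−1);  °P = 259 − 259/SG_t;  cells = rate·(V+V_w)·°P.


V_w = 25.5·((1.083−1)/(1.046−1)−1) = 20.5109
V_final = 25.5 + 20.5109 = 46.0109
°P = 259 − 259/1.046 = 11.3901
cells = 1.07·46.0109·11.3901

560.7511 billion cells


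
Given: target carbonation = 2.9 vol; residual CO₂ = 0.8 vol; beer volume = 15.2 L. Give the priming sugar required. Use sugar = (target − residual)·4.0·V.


sugar = (2.9 − 0.8)·4.0·15.2

127.6800 g


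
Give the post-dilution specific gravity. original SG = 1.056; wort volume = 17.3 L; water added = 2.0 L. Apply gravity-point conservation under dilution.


SG_new = 1 + (SG_old − 1)·V_old/(V_old + V_water)
pts = (1.056 − 1)·1000·17.3/(17.3 + 2.0) = 50.1969
SG_new = 1 + 50.1969/1000

1.0502


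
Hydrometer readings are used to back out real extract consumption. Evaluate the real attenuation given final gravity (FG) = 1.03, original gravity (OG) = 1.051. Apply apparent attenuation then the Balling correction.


AA = (OG−FG)/(OG−1)·100;  RA = AA·0.8192
AA = (1.051 − 1.03)/(1.051 − 1)·100 = 41.1765
RA = 41.1765·0.8192

33.7318 %


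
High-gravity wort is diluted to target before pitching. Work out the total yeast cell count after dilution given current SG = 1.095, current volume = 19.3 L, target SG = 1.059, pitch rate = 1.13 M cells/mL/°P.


V_w = V·((SG_c−1)/(SG_t−1)−1);  °P = 259 − 259/SG_t;  cells = rate·(V+V_w)·°P
V_w = 19.3·((1.095−1)/(1.059−1)−1) = 11.7763
V_final = 19.3 + 11.7763 = 31.0763
°P = 259 − 259/1.059 = 14.4297
cells = 1.13·31.0763·14.4297

506.7143 billion cells


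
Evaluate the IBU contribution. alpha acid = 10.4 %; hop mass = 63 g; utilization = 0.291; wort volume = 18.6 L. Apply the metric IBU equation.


IBU = (α/100)·mass·U·1000 / V
IBU = (10.4/100)·63·0.291·1000 / 18.6

102.5071 IBU


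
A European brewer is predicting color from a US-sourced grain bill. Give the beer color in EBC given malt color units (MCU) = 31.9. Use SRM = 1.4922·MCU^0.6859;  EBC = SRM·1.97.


SRM = 1.4922·31.9^0.6859 = 16.0427
EBC = 16.0427·1.97

31.6041 EBC


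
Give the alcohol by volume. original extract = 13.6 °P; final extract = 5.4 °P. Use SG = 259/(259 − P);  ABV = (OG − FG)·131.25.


OG = 259/(259 − 13.6) = 1.0554
FG = 259/(259 − 5.4) = 1.0213
ABV = (1.0554 − 1.0213)·131.25

4.4791 % ABV


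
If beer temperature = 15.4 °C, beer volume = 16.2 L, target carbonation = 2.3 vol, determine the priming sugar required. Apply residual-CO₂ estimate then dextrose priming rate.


residual = 14.695·(0.01821 + 0.09011·e^(−0.04·T));  sugar = (target − residual)·4.0·V
residual = 14.695·(0.01821 + 0.09011·e^(−0.04·15.4)) = 0.9828
sugar = (2.3 − 0.9828)·4.0·16.2

85.3559 g


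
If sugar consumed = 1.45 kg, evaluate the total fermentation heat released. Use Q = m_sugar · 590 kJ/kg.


Q = 1.45 · 590

855.5000 kJ


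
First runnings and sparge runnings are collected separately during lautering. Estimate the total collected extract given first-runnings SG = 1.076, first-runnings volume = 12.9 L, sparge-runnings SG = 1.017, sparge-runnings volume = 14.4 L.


total = Σ (SG_i − 1)·1000·V_i
first = (1.076 − 1)·1000·12.9 = 980.4000
sparge = (1.017 − 1)·1000·14.4 = 244.8000
total = 980.4000 + 244.8000

1225.2000 gravity·L


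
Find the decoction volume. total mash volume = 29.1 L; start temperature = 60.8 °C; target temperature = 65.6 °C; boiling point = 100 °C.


V_dec = V_total·(T_target − T_start)/(T_boil − T_start)
V_dec = 29.1·(65.6 − 60.8)/(100 − 60.8)

3.5633 L


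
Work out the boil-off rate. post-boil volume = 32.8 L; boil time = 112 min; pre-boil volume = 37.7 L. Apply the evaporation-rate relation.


rate = (V_pre − V_post) / (t_min/60)
rate = (37.7 − 32.8) / (112/60)

2.6250 L/hr


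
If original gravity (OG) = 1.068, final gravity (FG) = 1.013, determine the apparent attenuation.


AA = (OG − FG)/(OG − 1) · 100
AA = (1.068 − 1.013)/(1.068 − 1) · 100

80.8824 %


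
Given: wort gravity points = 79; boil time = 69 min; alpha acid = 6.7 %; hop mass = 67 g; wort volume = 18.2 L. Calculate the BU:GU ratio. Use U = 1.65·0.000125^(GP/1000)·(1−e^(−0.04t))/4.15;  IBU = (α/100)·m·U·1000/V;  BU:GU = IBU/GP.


U = 1.65·0.000125^(79/1000)·(1−e^(−0.04·69))/4.15 = 0.1831
IBU = (6.7/100)·67·0.1831·1000/18.2 = 45.1621
BU:GU = 45.1621/79

0.5717


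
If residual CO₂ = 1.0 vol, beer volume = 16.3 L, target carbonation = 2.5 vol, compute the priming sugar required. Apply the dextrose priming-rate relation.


sugar = (target − residual)·4.0·V
sugar = (2.5 − 1.0)·4.0·16.3

97.8000 g


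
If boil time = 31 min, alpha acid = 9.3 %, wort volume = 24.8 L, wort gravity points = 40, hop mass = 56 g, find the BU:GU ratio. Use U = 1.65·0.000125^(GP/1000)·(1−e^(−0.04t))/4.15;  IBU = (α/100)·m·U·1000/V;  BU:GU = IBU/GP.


U = 1.65·0.000125^(40/1000)·(1−e^(−0.04·31))/4.15 = 0.1972
IBU = (9.3/100)·56·0.1972·1000/24.8 = 41.4158
BU:GU = 41.4158/40

1.0354


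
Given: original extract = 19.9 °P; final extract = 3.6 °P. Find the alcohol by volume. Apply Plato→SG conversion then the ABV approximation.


SG = 259/(259 − P);  ABV = (OG − FG)·131.25
OG = 259/(259 − 19.9) = 1.0832
FG = 259/(259 − 3.6) = 1.0141
ABV = (1.0832 − 1.0141)·131.25

9.0737 % ABV


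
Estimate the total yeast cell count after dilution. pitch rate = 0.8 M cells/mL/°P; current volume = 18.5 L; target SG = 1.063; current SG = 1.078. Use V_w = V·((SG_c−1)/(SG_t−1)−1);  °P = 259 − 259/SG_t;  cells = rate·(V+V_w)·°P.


V_w = 18.5·((1.078−1)/(1.063−1)−1) = 4.4048
V_final = 18.5 + 4.4048 = 22.9048
°P = 259 − 259/1.063 = 15.3500
cells = 0.8·22.9048·15.3500

281.2696 billion cells


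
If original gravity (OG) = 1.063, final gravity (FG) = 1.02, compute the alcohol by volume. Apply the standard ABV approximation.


ABV = (OG − FG) · 131.25
ABV = (1.063 − 1.02) · 131.25

5.6437 % ABV


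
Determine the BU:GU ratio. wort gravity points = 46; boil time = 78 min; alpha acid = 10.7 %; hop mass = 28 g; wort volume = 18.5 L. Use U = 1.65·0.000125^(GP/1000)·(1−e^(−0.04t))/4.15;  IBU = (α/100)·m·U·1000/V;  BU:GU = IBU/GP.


U = 1.65·0.000125^(46/1000)·(1−e^(−0.04·78))/4.15 = 0.2514
IBU = (10.7/100)·28·0.2514·1000/18.5 = 40.7052
BU:GU = 40.7052/46

0.8849


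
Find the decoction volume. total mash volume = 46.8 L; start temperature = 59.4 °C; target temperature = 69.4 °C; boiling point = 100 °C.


V_dec = V_total·(T_target − T_start)/(T_boil − T_start)
V_dec = 46.8·(69.4 − 59.4)/(100 − 59.4)

11.5271 L


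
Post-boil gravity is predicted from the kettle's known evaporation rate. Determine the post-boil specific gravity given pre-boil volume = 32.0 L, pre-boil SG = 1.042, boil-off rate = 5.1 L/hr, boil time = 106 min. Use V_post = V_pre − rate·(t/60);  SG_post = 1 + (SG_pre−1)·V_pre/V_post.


V_post = 32.0 − 5.1·(106/60) = 22.9900
SG_post = 1 + (1.042 − 1)·32.0/22.9900

1.0585


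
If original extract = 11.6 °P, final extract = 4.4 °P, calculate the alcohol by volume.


SG = 259/(259 − P);  ABV = (OG − FG)·131.25
OG = 259/(259 − 11.6) = 1.0469
FG = 259/(259 − 4.4) = 1.0173
ABV = (1.0469 − 1.0173)·131.25

3.8857 % ABV


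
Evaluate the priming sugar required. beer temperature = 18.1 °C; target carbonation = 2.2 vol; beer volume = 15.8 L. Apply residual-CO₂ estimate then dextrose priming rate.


residual = 14.695·(0.01821 + 0.09011·e^(−0.04·T));  sugar = (target − residual)·4.0·V
residual = 14.695·(0.01821 + 0.09011·e^(−0.04·18.1)) = 0.9096
sugar = (2.2 − 0.9096)·4.0·15.8

81.5556 g


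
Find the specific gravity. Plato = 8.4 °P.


SG = 259/(259 − P)
SG = 259/(259 − 8.4)

1.0335


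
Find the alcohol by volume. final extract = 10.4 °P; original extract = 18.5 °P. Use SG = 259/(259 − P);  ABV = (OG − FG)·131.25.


OG = 259/(259 − 18.5) = 1.0769
FG = 259/(259 − 10.4) = 1.0418
ABV = (1.0769 − 1.0418)·131.25

4.6054 % ABV


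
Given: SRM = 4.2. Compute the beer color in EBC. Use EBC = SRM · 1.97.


EBC = 4.2 · 1.97

8.2740 EBC


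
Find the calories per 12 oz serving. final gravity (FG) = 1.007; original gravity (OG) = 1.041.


ABW = (OG−FG)·131.25·0.79/FG;  °P = 259 − 259/SG (for OG→OE and FG→AE);  RE = 0.1808·OE + 0.8192·AE;  Cal = (6.9·ABW + 4·(RE−0.1))·FG·3.55
ABW = (1.041 − 1.007)·131.25·0.79/1.007 = 3.5009
OE = 259 − 259/1.041 = 10.2008 °P
AE = 259 − 259/1.007 = 1.8004 °P
RE = 0.1808·10.2008 + 0.8192·1.8004 = 3.3192 °P
Cal = (6.9·3.5009 + 4·(3.3192−0.1))·1.007·3.55

132.3865 kcal


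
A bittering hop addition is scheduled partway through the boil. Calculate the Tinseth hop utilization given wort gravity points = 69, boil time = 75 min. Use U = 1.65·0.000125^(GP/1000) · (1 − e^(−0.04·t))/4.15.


bigness = 1.65·0.000125^(69/1000) = 0.8875
boil_factor = (1 − e^(−0.04·75))/4.15 = 0.2290
U = 0.8875 · 0.2290

0.2032


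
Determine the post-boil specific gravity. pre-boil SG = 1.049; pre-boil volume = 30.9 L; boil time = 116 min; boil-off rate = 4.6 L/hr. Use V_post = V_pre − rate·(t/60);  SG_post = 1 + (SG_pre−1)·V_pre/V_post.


V_post = 30.9 − 4.6·(116/60) = 22.0067
SG_post = 1 + (1.049 − 1)·30.9/22.0067

1.0688


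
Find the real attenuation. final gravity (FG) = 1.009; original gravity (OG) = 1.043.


AA = (OG−FG)/(OG−1)·100;  RA = AA·0.8192
AA = (1.043 − 1.009)/(1.043 − 1)·100 = 79.0698
RA = 79.0698·0.8192

64.7740 %


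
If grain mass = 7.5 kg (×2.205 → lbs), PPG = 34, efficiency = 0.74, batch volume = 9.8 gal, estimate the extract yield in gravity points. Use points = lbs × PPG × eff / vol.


lbs = 7.5 × 2.205 = 16.5375
points = 16.5375 × 34 × 0.74 / 9.8

42.4575 points


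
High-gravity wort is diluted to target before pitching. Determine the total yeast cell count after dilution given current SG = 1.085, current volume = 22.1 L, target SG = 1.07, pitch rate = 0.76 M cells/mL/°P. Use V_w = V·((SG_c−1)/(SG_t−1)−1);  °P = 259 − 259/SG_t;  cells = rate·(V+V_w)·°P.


V_w = 22.1·((1.085−1)/(1.07−1)−1) = 4.7357
V_final = 22.1 + 4.7357 = 26.8357
°P = 259 − 259/1.07 = 16.9439
cells = 0.76·26.8357·16.9439

345.5738 billion cells


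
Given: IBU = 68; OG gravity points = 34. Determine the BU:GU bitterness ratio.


BU:GU = IBU / OG_points
BU:GU = 68 / 34

2.0000
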